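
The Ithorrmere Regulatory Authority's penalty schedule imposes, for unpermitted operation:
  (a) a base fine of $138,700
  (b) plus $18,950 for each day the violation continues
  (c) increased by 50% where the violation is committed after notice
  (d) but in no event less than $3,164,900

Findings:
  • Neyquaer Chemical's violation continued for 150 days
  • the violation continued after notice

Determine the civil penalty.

$4,471,800

Per-day component: 150 × $18,950 = $2,842,500
Base plus per-day: $138,700 + $2,842,500 = $2,981,200
Enhancement: 50% of $2,981,200 = $1,490,600
Enhanced fine: $2,981,200 + $1,490,600 = $4,471,800
Minimum $3,164,900: $4,471,800 meets the minimum, no increase.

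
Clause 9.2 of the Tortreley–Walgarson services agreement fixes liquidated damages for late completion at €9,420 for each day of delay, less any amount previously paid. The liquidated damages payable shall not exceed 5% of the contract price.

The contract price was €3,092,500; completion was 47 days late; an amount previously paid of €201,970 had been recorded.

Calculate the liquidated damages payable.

€154,625

Per-day damages: 47 × €9,420 = €442,740
Less amount previously paid: €442,740 − €201,970 = €240,770
Cap: 5% of €3,092,500 = €154,625
Cap at €154,625: €240,770 exceeds the cap → €154,625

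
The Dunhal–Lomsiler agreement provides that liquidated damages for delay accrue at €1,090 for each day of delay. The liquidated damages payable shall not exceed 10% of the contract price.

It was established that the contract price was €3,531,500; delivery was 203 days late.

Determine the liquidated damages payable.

Per-day damages: 203 × €1,090 = €221,270
Cap: 10% of €3,531,500 = €353,150
Cap at €353,150: €221,270 is within the cap, no reduction.

Liquidated damages: €221,270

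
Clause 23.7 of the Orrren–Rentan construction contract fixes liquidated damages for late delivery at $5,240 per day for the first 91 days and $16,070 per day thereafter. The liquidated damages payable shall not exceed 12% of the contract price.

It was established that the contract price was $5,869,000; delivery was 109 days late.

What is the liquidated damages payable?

First 91 days: 91 × $5,240 = $476,840
Remaining days: (109 − 91) × $16,070 = $289,260
Accrued per-day damages: $476,840 + $289,260 = $766,100
Cap: 12% of $5,869,000 = $704,280
Cap at $704,280: $766,100 exceeds the cap → $704,280

$704,280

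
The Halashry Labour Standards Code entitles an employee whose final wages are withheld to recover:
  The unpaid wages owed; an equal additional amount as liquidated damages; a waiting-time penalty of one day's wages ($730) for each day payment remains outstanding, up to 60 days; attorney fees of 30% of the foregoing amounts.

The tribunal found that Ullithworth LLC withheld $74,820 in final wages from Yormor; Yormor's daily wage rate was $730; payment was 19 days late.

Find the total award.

Liquidated damages (equal amount): $74,820
Penalty days: min(19, 60) = 19
Waiting-time penalty: 19 × $730 = $13,870
Subtotal: $74,820 + $74,820 + $13,870 = $163,510
Attorney fees: 30% of $163,510 = $49,053
Total award: $163,510 + $49,053 = $212,563

$212,563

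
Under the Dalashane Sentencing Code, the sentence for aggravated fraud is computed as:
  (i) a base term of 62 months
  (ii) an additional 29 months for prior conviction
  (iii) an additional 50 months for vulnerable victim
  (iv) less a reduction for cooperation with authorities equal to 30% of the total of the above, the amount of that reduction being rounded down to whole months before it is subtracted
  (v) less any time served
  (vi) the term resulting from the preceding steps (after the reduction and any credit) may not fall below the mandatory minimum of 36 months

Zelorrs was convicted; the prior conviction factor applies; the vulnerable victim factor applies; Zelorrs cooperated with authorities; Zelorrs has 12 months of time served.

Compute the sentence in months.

87 months

Prior conviction enhancement: +29 months
Vulnerable victim enhancement: +50 months
Adjusted term: 62 months + 29 months + 50 months = 141 months
Cooperation with authorities reduction: 30% of 141 months = 42 months (rounded down)
After reduction: 141 − 42 = 99 months
Less time served: 99 months − 12 months = 87 months
Minimum 36 months: 87 months meets the minimum, no increase.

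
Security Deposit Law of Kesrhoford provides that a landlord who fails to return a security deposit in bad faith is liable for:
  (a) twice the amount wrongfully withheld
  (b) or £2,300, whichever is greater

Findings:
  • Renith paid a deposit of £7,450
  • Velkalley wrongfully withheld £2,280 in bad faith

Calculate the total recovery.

£4,560

Doubled: 2 × £2,280 = £4,560
Minimum £2,300: £4,560 meets the minimum, no increase.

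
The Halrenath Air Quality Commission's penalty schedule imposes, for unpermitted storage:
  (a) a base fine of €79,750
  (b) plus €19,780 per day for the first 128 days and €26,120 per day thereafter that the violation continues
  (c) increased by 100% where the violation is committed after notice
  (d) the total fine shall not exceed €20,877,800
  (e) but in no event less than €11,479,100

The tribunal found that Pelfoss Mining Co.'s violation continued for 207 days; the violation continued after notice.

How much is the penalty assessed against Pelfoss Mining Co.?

First 128 days: 128 × €19,780 = €2,531,840
Remaining days: (207 − 128) × €26,120 = €2,063,480
Per-day component: €2,531,840 + €2,063,480 = €4,595,320
Base plus per-day: €79,750 + €4,595,320 = €4,675,070
Enhancement: 100% of €4,675,070 = €4,675,070
Enhanced fine: €4,675,070 + €4,675,070 = €9,350,140
Cap at €20,877,800: €9,350,140 is within the cap, no reduction.
Minimum €11,479,100: €9,350,140 is below the minimum → €11,479,100

€11,479,100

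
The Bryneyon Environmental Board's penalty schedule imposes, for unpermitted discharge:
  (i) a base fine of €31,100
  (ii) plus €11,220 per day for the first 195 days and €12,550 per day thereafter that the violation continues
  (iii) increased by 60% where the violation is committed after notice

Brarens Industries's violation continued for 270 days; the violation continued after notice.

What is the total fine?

First 195 days: 195 × €11,220 = €2,187,900
Remaining days: (270 − 195) × €12,550 = €941,250
Per-day component: €2,187,900 + €941,250 = €3,129,150
Base plus per-day: €31,100 + €3,129,150 = €3,160,250
Enhancement: 60% of €3,160,250 = €1,896,150
Enhanced fine: €3,160,250 + €1,896,150 = €5,056,400

€5,056,400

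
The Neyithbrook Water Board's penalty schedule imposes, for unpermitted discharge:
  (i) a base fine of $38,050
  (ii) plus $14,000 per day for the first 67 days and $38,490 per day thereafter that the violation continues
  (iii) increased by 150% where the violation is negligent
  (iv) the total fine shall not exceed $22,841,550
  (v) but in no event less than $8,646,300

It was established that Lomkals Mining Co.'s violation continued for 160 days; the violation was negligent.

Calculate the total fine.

$11,389,050

First 67 days: 67 × $14,000 = $938,000
Remaining days: (160 − 67) × $38,490 = $3,579,570
Per-day component: $938,000 + $3,579,570 = $4,517,570
Base plus per-day: $38,050 + $4,517,570 = $4,555,620
Enhancement: 150% of $4,555,620 = $6,833,430
Enhanced fine: $4,555,620 + $6,833,430 = $11,389,050
Cap at $22,841,550: $11,389,050 is within the cap, no reduction.
Minimum $8,646,300: $11,389,050 meets the minimum, no increase.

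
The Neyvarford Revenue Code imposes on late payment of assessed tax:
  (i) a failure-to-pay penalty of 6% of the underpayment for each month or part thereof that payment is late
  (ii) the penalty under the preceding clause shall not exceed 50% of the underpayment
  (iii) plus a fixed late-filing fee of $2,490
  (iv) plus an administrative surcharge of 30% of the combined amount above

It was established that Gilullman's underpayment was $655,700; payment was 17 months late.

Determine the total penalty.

Penalty: $429,442

Accrued rate: 6% × 17 = 102%, capped at 50% → 50%
Failure-to-pay penalty: 50% of $655,700 = $327,850
Penalty before surcharge: $327,850 + $2,490 = $330,340
Administrative surcharge: 30% of $330,340 = $99,102
Total penalty: $330,340 + $99,102 = $429,442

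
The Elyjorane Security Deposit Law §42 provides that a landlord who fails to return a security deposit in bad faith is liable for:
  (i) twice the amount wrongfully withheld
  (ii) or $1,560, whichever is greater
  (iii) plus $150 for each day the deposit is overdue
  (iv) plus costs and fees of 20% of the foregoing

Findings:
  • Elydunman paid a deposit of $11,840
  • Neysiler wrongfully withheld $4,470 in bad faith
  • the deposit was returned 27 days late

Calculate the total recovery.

Doubled: 2 × $4,470 = $8,940
Minimum $1,560: $8,940 meets the minimum, no increase.
Late-return penalty: 27 × $150 = $4,050
Damages plus late penalty: $8,940 + $4,050 = $12,990
Costs and fees: 20% of $12,990 = $2,598
Total recovery: $12,990 + $2,598 = $15,588

$15,588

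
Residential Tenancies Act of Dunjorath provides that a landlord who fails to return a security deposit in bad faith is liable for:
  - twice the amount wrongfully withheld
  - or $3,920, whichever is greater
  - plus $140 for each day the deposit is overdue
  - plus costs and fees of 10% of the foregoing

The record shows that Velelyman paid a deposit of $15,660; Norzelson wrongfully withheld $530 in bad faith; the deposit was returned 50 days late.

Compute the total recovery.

Doubled: 2 × $530 = $1,060
Minimum $3,920: $1,060 is below the minimum → $3,920
Late-return penalty: 50 × $140 = $7,000
Damages plus late penalty: $3,920 + $7,000 = $10,920
Costs and fees: 10% of $10,920 = $1,092
Total recovery: $10,920 + $1,092 = $12,012

$12,012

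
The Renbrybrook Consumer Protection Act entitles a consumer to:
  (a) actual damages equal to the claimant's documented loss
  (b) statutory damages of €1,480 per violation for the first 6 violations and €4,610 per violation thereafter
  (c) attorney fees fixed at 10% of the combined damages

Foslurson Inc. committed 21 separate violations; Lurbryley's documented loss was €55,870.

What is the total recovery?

€147,290

First 6 violations: 6 × €1,480 = €8,880
Remaining violations: (21 − 6) × €4,610 = €69,150
Statutory damages: €8,880 + €69,150 = €78,030
Combined damages: €55,870 + €78,030 = €133,900
Attorney fees: 10% of €133,900 = €13,390
Total recovery: €133,900 + €13,390 = €147,290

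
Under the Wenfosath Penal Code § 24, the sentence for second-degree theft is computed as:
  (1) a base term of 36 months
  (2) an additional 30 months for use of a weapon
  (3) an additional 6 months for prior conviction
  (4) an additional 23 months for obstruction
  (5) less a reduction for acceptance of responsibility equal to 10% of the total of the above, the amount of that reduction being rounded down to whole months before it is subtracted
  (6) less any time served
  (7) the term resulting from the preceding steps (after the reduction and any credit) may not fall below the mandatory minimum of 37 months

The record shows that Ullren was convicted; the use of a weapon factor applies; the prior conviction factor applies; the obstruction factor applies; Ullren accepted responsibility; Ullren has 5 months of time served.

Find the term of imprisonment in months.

Use of a weapon enhancement: +30 months
Prior conviction enhancement: +6 months
Obstruction enhancement: +23 months
Adjusted term: 36 months + 30 months + 6 months + 23 months = 95 months
Acceptance of responsibility reduction: 10% of 95 months = 9 months (rounded down)
After reduction: 95 − 9 = 86 months
Less time served: 86 months − 5 months = 81 months
Minimum 37 months: 81 months meets the minimum, no increase.

81 months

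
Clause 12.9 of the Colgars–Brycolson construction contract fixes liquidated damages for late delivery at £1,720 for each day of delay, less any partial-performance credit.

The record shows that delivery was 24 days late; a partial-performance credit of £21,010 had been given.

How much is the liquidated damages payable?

£20,270

Per-day damages: 24 × £1,720 = £41,280
Less partial-performance credit: £41,280 − £21,010 = £20,270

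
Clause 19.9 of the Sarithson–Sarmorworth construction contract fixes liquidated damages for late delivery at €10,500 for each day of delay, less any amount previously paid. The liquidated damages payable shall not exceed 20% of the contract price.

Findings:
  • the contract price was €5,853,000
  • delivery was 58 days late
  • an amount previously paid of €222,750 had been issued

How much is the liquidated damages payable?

Per-day damages: 58 × €10,500 = €609,000
Less amount previously paid: €609,000 − €222,750 = €386,250
Cap: 20% of €5,853,000 = €1,170,600
Cap at €1,170,600: €386,250 is within the cap, no reduction.

€386,250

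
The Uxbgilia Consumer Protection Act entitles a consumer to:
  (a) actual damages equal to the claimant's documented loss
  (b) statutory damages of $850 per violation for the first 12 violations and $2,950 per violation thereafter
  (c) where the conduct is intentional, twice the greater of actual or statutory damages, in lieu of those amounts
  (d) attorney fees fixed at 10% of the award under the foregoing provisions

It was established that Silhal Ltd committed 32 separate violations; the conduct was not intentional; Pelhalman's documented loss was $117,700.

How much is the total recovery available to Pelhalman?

First 12 violations: 12 × $850 = $10,200
Remaining violations: (32 − 12) × $2,950 = $59,000
Statutory damages: $10,200 + $59,000 = $69,200
Conduct not intentional: the in-lieu enhancement does not apply.
Actual plus statutory damages: $117,700 + $69,200 = $186,900
Attorney fees: 10% of $186,900 = $18,690
Total recovery: $186,900 + $18,690 = $205,590

$205,590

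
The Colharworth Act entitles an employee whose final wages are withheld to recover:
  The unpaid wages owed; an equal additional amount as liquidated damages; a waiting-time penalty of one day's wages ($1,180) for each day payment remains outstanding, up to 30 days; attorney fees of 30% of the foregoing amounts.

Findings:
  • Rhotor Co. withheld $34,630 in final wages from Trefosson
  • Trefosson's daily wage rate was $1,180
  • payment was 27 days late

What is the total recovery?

Liquidated damages (equal amount): $34,630
Penalty days: min(27, 30) = 27
Waiting-time penalty: 27 × $1,180 = $31,860
Subtotal: $34,630 + $34,630 + $31,860 = $101,120
Attorney fees: 30% of $101,120 = $30,336
Total award: $101,120 + $30,336 = $131,456

$131,456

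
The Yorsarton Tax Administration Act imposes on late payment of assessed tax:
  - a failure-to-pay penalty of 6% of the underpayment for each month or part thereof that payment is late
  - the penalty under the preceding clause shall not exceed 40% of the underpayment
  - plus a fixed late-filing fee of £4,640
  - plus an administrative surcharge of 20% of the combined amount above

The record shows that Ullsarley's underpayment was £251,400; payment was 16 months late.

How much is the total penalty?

£126,240

Accrued rate: 6% × 16 = 96%, capped at 40% → 40%
Failure-to-pay penalty: 40% of £251,400 = £100,560
Penalty before surcharge: £100,560 + £4,640 = £105,200
Administrative surcharge: 20% of £105,200 = £21,040
Total penalty: £105,200 + £21,040 = £126,240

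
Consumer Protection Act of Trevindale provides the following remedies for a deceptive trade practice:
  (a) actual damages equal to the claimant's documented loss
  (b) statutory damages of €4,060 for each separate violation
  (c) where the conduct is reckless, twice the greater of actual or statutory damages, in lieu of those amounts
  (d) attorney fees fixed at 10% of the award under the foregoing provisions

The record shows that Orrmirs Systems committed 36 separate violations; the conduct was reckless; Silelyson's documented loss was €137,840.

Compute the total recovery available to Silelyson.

€321,552

Statutory damages: 36 × €4,060 = €146,160
Greater of actual damages (€137,840) or statutory damages (€146,160): €146,160
Doubled: 2 × €146,160 = €292,320
Attorney fees: 10% of €292,320 = €29,232
Total recovery: €292,320 + €29,232 = €321,552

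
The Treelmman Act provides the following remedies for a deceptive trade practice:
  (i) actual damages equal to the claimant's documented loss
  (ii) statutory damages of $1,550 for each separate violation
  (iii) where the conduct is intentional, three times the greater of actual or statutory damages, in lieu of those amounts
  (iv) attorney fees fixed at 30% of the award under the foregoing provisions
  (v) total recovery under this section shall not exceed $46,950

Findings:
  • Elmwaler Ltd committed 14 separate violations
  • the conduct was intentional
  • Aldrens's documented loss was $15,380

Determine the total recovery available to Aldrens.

Statutory damages: 14 × $1,550 = $21,700
Greater of actual damages ($15,380) or statutory damages ($21,700): $21,700
Trebled: 3 × $21,700 = $65,100
Attorney fees: 30% of $65,100 = $19,530
Total before cap: $65,100 + $19,530 = $84,630
Cap at $46,950: $84,630 exceeds the cap → $46,950

$46,950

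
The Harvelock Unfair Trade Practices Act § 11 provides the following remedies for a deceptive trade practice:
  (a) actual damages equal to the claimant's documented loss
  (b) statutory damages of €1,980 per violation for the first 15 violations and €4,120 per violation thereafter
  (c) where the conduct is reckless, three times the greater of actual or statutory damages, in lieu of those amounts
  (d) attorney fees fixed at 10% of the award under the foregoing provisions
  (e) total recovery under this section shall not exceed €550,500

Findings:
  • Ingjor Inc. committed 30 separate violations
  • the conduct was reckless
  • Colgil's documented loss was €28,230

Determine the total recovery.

First 15 violations: 15 × €1,980 = €29,700
Remaining violations: (30 − 15) × €4,120 = €61,800
Statutory damages: €29,700 + €61,800 = €91,500
Greater of actual damages (€28,230) or statutory damages (€91,500): €91,500
Trebled: 3 × €91,500 = €274,500
Attorney fees: 10% of €274,500 = €27,450
Total before cap: €274,500 + €27,450 = €301,950
Cap at €550,500: €301,950 is within the cap, no reduction.

Total recovery: €301,950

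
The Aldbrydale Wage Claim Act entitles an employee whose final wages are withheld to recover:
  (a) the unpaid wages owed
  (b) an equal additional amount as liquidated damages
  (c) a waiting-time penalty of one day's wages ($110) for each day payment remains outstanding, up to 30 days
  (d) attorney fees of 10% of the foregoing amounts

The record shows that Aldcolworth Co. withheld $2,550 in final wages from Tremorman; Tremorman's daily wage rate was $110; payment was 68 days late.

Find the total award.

$9,240

Liquidated damages (equal amount): $2,550
Penalty days: min(68, 30) = 30
Waiting-time penalty: 30 × $110 = $3,300
Subtotal: $2,550 + $2,550 + $3,300 = $8,400
Attorney fees: 10% of $8,400 = $840
Total award: $8,400 + $840 = $9,240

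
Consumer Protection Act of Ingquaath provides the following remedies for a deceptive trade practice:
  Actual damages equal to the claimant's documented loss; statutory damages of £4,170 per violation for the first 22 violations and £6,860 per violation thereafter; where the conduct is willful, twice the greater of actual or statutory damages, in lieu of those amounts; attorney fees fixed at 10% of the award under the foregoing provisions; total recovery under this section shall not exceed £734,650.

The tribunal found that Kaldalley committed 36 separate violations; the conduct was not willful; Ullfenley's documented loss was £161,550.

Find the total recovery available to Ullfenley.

First 22 violations: 22 × £4,170 = £91,740
Remaining violations: (36 − 22) × £6,860 = £96,040
Statutory damages: £91,740 + £96,040 = £187,780
Conduct not willful: the in-lieu enhancement does not apply.
Actual plus statutory damages: £161,550 + £187,780 = £349,330
Attorney fees: 10% of £349,330 = £34,933
Total before cap: £349,330 + £34,933 = £384,263
Cap at £734,650: £384,263 is within the cap, no reduction.

Total recovery: £384,263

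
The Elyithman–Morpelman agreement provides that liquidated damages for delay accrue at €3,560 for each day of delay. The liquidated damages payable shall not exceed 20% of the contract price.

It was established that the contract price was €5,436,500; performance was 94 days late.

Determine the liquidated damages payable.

Per-day damages: 94 × €3,560 = €334,640
Cap: 20% of €5,436,500 = €1,087,300
Cap at €1,087,300: €334,640 is within the cap, no reduction.

€334,640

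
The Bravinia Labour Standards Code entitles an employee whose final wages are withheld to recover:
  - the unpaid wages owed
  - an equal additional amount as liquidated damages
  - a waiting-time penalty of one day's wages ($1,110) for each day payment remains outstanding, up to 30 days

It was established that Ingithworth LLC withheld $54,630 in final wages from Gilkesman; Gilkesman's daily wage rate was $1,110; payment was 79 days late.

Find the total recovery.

$142,560

Liquidated damages (equal amount): $54,630
Penalty days: min(79, 30) = 30
Waiting-time penalty: 30 × $1,110 = $33,300
Total award: $54,630 + $54,630 + $33,300 = $142,560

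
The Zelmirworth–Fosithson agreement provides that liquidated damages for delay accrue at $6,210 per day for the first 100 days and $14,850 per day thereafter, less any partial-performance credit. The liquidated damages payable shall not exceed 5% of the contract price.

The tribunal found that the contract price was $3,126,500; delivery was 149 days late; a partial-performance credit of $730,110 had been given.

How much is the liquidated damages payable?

First 100 days: 100 × $6,210 = $621,000
Remaining days: (149 − 100) × $14,850 = $727,650
Accrued per-day damages: $621,000 + $727,650 = $1,348,650
Less partial-performance credit: $1,348,650 − $730,110 = $618,540
Cap: 5% of $3,126,500 = $156,325
Cap at $156,325: $618,540 exceeds the cap → $156,325

Liquidated damages: $156,325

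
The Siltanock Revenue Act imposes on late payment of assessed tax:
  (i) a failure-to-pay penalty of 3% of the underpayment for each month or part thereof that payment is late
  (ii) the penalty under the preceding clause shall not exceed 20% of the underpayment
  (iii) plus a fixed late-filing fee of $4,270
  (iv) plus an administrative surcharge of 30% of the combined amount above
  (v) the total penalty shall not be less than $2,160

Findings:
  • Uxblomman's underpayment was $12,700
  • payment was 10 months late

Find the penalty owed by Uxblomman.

Accrued rate: 3% × 10 = 30%, capped at 20% → 20%
Failure-to-pay penalty: 20% of $12,700 = $2,540
Penalty before surcharge: $2,540 + $4,270 = $6,810
Administrative surcharge: 30% of $6,810 = $2,043
Total penalty: $6,810 + $2,043 = $8,853
Minimum $2,160: $8,853 meets the minimum, no increase.

Penalty: $8,853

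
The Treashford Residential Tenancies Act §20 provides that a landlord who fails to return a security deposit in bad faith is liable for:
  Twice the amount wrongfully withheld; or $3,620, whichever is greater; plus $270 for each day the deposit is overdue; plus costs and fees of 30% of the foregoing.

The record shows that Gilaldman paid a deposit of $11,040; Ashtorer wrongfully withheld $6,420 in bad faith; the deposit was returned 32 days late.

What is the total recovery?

Doubled: 2 × $6,420 = $12,840
Minimum $3,620: $12,840 meets the minimum, no increase.
Late-return penalty: 32 × $270 = $8,640
Damages plus late penalty: $12,840 + $8,640 = $21,480
Costs and fees: 30% of $21,480 = $6,444
Total recovery: $21,480 + $6,444 = $27,924

$27,924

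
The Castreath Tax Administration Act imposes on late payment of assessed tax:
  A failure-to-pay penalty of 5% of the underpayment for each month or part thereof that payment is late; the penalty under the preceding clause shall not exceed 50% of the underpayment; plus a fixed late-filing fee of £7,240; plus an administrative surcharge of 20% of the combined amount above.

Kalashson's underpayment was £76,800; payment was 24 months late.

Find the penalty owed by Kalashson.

£54,768

Accrued rate: 5% × 24 = 120%, capped at 50% → 50%
Failure-to-pay penalty: 50% of £76,800 = £38,400
Penalty before surcharge: £38,400 + £7,240 = £45,640
Administrative surcharge: 20% of £45,640 = £9,128
Total penalty: £45,640 + £9,128 = £54,768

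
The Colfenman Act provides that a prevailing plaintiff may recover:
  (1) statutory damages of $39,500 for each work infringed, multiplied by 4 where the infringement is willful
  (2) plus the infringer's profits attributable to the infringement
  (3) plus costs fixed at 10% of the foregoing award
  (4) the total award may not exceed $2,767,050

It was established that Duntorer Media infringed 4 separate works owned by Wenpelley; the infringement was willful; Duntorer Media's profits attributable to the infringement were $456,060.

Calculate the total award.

$1,196,866

Statutory damages: 4 × $39,500 = $158,000
Multiplied by 4: 4 × $158,000 = $632,000
Combined award: $632,000 + $456,060 = $1,088,060
Costs: 10% of $1,088,060 = $108,806
Award plus costs: $1,088,060 + $108,806 = $1,196,866
Cap at $2,767,050: $1,196,866 is within the cap, no reduction.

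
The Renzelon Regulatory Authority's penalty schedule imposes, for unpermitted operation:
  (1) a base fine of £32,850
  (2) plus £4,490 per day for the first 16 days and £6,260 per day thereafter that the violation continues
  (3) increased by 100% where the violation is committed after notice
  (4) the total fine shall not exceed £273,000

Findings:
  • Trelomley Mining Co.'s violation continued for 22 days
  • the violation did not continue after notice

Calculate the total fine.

£142,250

First 16 days: 16 × £4,490 = £71,840
Remaining days: (22 − 16) × £6,260 = £37,560
Per-day component: £71,840 + £37,560 = £109,400
Base plus per-day: £32,850 + £109,400 = £142,250
The violation did not continue after notice: no 100% increase.
Cap at £273,000: £142,250 is within the cap, no reduction.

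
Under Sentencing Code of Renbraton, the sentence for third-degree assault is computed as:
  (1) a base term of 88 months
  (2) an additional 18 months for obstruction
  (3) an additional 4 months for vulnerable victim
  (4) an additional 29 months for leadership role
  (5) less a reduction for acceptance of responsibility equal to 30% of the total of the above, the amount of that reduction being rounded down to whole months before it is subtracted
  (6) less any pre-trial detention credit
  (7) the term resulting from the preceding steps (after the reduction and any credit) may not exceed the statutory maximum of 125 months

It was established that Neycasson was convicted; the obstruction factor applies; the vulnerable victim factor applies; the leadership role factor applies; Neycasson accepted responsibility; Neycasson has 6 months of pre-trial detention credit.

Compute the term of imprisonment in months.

92 months

Obstruction enhancement: +18 months
Vulnerable victim enhancement: +4 months
Leadership role enhancement: +29 months
Adjusted term: 88 months + 18 months + 4 months + 29 months = 139 months
Acceptance of responsibility reduction: 30% of 139 months = 41 months (rounded down)
After reduction: 139 − 41 = 98 months
Less pre-trial detention credit: 98 months − 6 months = 92 months
Cap at 125 months: 92 months is within the cap, no reduction.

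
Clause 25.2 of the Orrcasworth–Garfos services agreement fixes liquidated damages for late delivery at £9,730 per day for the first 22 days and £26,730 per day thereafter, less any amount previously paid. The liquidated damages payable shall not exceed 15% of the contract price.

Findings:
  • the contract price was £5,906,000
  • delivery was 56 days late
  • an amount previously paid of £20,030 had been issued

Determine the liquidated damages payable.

First 22 days: 22 × £9,730 = £214,060
Remaining days: (56 − 22) × £26,730 = £908,820
Accrued per-day damages: £214,060 + £908,820 = £1,122,880
Less amount previously paid: £1,122,880 − £20,030 = £1,102,850
Cap: 15% of £5,906,000 = £885,900
Cap at £885,900: £1,102,850 exceeds the cap → £885,900

£885,900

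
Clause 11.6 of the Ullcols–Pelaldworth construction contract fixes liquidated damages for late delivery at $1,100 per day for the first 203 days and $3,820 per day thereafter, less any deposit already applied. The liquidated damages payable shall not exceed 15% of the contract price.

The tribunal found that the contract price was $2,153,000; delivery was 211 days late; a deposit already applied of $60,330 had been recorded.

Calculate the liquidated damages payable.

$193,530

First 203 days: 203 × $1,100 = $223,300
Remaining days: (211 − 203) × $3,820 = $30,560
Accrued per-day damages: $223,300 + $30,560 = $253,860
Less deposit already applied: $253,860 − $60,330 = $193,530
Cap: 15% of $2,153,000 = $322,950
Cap at $322,950: $193,530 is within the cap, no reduction.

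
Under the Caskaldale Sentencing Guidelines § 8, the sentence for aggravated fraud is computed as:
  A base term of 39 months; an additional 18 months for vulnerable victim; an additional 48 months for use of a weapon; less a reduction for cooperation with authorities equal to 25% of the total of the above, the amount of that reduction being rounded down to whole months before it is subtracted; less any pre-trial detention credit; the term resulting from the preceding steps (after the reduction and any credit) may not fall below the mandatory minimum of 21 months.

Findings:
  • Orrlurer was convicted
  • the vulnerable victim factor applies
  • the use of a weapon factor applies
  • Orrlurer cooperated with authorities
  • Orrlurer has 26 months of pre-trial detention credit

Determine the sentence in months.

Vulnerable victim enhancement: +18 months
Use of a weapon enhancement: +48 months
Adjusted term: 39 months + 18 months + 48 months = 105 months
Cooperation with authorities reduction: 25% of 105 months = 26 months (rounded down)
After reduction: 105 − 26 = 79 months
Less pre-trial detention credit: 79 months − 26 months = 53 months
Minimum 21 months: 53 months meets the minimum, no increase.

53 months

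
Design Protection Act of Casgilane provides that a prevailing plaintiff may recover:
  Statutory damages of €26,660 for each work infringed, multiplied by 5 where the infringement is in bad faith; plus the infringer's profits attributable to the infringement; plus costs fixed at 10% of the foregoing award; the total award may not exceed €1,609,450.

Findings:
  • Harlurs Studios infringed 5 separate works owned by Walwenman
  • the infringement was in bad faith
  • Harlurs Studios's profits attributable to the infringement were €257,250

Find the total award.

Statutory damages: 5 × €26,660 = €133,300
Multiplied by 5: 5 × €133,300 = €666,500
Combined award: €666,500 + €257,250 = €923,750
Costs: 10% of €923,750 = €92,375
Award plus costs: €923,750 + €92,375 = €1,016,125
Cap at €1,609,450: €1,016,125 is within the cap, no reduction.

€1,016,125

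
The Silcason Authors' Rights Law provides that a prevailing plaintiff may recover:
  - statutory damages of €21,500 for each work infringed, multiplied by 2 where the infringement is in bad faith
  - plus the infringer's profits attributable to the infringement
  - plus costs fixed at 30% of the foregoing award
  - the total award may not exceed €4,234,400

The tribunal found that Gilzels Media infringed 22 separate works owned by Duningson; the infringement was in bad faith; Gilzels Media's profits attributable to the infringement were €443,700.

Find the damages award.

€1,806,610

Statutory damages: 22 × €21,500 = €473,000
Doubled: 2 × €473,000 = €946,000
Combined award: €946,000 + €443,700 = €1,389,700
Costs: 30% of €1,389,700 = €416,910
Award plus costs: €1,389,700 + €416,910 = €1,806,610
Cap at €4,234,400: €1,806,610 is within the cap, no reduction.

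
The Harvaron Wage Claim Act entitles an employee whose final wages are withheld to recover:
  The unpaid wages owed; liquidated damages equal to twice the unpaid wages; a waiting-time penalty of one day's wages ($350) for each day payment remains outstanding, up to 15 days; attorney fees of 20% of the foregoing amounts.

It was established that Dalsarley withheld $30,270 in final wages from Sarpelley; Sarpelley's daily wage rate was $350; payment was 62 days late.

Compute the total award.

Doubled: 2 × $30,270 = $60,540
Penalty days: min(62, 15) = 15
Waiting-time penalty: 15 × $350 = $5,250
Subtotal: $30,270 + $60,540 + $5,250 = $96,060
Attorney fees: 20% of $96,060 = $19,212
Total award: $96,060 + $19,212 = $115,272

Total award: $115,272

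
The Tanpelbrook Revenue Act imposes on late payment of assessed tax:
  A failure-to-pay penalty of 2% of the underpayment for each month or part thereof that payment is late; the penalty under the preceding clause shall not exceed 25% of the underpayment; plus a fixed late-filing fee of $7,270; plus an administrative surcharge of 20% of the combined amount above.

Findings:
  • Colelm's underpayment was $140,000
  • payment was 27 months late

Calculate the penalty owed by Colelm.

$50,724

Accrued rate: 2% × 27 = 54%, capped at 25% → 25%
Failure-to-pay penalty: 25% of $140,000 = $35,000
Penalty before surcharge: $35,000 + $7,270 = $42,270
Administrative surcharge: 20% of $42,270 = $8,454
Total penalty: $42,270 + $8,454 = $50,724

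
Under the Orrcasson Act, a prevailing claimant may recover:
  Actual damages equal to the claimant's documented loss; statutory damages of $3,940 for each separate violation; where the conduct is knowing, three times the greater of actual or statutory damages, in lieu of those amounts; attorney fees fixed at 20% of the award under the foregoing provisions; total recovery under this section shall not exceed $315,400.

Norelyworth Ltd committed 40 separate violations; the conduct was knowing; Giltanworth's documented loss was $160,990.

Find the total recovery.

Statutory damages: 40 × $3,940 = $157,600
Greater of actual damages ($160,990) or statutory damages ($157,600): $160,990
Trebled: 3 × $160,990 = $482,970
Attorney fees: 20% of $482,970 = $96,594
Total before cap: $482,970 + $96,594 = $579,564
Cap at $315,400: $579,564 exceeds the cap → $315,400

Total recovery: $315,400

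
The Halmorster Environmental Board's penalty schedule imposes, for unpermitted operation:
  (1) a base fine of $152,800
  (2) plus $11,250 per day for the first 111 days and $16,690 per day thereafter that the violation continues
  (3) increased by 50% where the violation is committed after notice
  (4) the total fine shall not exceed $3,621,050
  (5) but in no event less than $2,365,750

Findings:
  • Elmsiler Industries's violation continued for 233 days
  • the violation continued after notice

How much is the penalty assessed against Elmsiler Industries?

First 111 days: 111 × $11,250 = $1,248,750
Remaining days: (233 − 111) × $16,690 = $2,036,180
Per-day component: $1,248,750 + $2,036,180 = $3,284,930
Base plus per-day: $152,800 + $3,284,930 = $3,437,730
Enhancement: 50% of $3,437,730 = $1,718,865
Enhanced fine: $3,437,730 + $1,718,865 = $5,156,595
Cap at $3,621,050: $5,156,595 exceeds the cap → $3,621,050
Minimum $2,365,750: $3,621,050 meets the minimum, no increase.

$3,621,050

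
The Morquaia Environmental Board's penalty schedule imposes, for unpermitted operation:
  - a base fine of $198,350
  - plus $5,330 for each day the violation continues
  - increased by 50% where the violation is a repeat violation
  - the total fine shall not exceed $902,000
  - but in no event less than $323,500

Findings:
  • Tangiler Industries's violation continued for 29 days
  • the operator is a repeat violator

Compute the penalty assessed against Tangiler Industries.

$529,380

Per-day component: 29 × $5,330 = $154,570
Base plus per-day: $198,350 + $154,570 = $352,920
Enhancement: 50% of $352,920 = $176,460
Enhanced fine: $352,920 + $176,460 = $529,380
Cap at $902,000: $529,380 is within the cap, no reduction.
Minimum $323,500: $529,380 meets the minimum, no increase.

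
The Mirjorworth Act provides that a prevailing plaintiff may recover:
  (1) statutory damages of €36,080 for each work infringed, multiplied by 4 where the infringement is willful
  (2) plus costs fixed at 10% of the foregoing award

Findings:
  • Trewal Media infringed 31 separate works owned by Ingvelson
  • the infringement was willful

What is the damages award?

Statutory damages: 31 × €36,080 = €1,118,480
Multiplied by 4: 4 × €1,118,480 = €4,473,920
Costs: 10% of €4,473,920 = €447,392
Award plus costs: €4,473,920 + €447,392 = €4,921,312

€4,921,312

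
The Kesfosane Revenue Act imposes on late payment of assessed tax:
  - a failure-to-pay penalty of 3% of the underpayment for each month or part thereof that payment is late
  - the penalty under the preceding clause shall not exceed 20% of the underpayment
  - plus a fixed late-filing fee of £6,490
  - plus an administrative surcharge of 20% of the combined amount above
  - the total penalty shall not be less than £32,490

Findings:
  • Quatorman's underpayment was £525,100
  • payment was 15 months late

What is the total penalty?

Accrued rate: 3% × 15 = 45%, capped at 20% → 20%
Failure-to-pay penalty: 20% of £525,100 = £105,020
Penalty before surcharge: £105,020 + £6,490 = £111,510
Administrative surcharge: 20% of £111,510 = £22,302
Total penalty: £111,510 + £22,302 = £133,812
Minimum £32,490: £133,812 meets the minimum, no increase.

£133,812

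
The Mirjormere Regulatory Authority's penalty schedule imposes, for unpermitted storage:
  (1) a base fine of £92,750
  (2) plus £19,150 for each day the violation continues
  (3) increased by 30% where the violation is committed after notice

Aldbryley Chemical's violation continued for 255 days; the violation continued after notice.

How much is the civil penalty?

Civil penalty: £6,468,800

Per-day component: 255 × £19,150 = £4,883,250
Base plus per-day: £92,750 + £4,883,250 = £4,976,000
Enhancement: 30% of £4,976,000 = £1,492,800
Enhanced fine: £4,976,000 + £1,492,800 = £6,468,800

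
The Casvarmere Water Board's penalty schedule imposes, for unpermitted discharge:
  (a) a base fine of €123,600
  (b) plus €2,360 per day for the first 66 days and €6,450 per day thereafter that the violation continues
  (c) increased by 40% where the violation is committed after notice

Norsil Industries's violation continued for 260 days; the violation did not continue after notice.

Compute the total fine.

€1,530,660

First 66 days: 66 × €2,360 = €155,760
Remaining days: (260 − 66) × €6,450 = €1,251,300
Per-day component: €155,760 + €1,251,300 = €1,407,060
Base plus per-day: €123,600 + €1,407,060 = €1,530,660
The violation did not continue after notice: no 40% increase.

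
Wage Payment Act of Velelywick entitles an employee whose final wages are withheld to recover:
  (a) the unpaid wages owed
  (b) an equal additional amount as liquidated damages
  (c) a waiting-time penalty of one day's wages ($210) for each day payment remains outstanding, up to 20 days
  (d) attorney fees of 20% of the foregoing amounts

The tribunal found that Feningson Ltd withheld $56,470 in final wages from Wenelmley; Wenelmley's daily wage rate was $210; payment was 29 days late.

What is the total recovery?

Total award: $140,568

Liquidated damages (equal amount): $56,470
Penalty days: min(29, 20) = 20
Waiting-time penalty: 20 × $210 = $4,200
Subtotal: $56,470 + $56,470 + $4,200 = $117,140
Attorney fees: 20% of $117,140 = $23,428
Total award: $117,140 + $23,428 = $140,568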